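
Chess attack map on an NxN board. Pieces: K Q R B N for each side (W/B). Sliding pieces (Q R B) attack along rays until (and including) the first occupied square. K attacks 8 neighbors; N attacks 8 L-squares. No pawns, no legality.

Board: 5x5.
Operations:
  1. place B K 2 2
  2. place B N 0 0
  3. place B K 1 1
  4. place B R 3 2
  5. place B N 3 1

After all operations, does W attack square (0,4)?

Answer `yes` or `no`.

Op 1: place BK@(2,2)
Op 2: place BN@(0,0)
Op 3: place BK@(1,1)
Op 4: place BR@(3,2)
Op 5: place BN@(3,1)
Per-piece attacks for W:
W attacks (0,4): no

Answer: no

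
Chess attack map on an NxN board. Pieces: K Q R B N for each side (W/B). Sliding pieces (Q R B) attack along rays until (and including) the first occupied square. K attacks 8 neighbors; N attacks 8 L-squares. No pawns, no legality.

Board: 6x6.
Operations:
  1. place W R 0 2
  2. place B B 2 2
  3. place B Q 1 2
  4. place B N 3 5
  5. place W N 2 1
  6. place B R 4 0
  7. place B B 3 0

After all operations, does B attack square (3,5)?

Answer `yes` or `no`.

Op 1: place WR@(0,2)
Op 2: place BB@(2,2)
Op 3: place BQ@(1,2)
Op 4: place BN@(3,5)
Op 5: place WN@(2,1)
Op 6: place BR@(4,0)
Op 7: place BB@(3,0)
Per-piece attacks for B:
  BQ@(1,2): attacks (1,3) (1,4) (1,5) (1,1) (1,0) (2,2) (0,2) (2,3) (3,4) (4,5) (2,1) (0,3) (0,1) [ray(1,0) blocked at (2,2); ray(-1,0) blocked at (0,2); ray(1,-1) blocked at (2,1)]
  BB@(2,2): attacks (3,3) (4,4) (5,5) (3,1) (4,0) (1,3) (0,4) (1,1) (0,0) [ray(1,-1) blocked at (4,0)]
  BB@(3,0): attacks (4,1) (5,2) (2,1) [ray(-1,1) blocked at (2,1)]
  BN@(3,5): attacks (4,3) (5,4) (2,3) (1,4)
  BR@(4,0): attacks (4,1) (4,2) (4,3) (4,4) (4,5) (5,0) (3,0) [ray(-1,0) blocked at (3,0)]
B attacks (3,5): no

Answer: no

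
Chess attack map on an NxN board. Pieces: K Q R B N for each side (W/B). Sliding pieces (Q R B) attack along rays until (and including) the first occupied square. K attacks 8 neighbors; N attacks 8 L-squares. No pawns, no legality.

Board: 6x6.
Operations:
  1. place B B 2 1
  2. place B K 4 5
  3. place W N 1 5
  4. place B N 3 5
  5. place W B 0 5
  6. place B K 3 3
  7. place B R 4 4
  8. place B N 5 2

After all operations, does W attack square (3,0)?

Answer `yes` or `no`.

Op 1: place BB@(2,1)
Op 2: place BK@(4,5)
Op 3: place WN@(1,5)
Op 4: place BN@(3,5)
Op 5: place WB@(0,5)
Op 6: place BK@(3,3)
Op 7: place BR@(4,4)
Op 8: place BN@(5,2)
Per-piece attacks for W:
  WB@(0,5): attacks (1,4) (2,3) (3,2) (4,1) (5,0)
  WN@(1,5): attacks (2,3) (3,4) (0,3)
W attacks (3,0): no

Answer: no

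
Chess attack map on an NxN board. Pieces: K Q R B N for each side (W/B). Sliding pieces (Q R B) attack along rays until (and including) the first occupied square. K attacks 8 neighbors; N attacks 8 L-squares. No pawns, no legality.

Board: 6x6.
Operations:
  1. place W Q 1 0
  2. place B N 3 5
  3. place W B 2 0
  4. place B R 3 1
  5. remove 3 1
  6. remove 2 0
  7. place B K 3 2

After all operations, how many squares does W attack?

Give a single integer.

Answer: 13

Derivation:
Op 1: place WQ@(1,0)
Op 2: place BN@(3,5)
Op 3: place WB@(2,0)
Op 4: place BR@(3,1)
Op 5: remove (3,1)
Op 6: remove (2,0)
Op 7: place BK@(3,2)
Per-piece attacks for W:
  WQ@(1,0): attacks (1,1) (1,2) (1,3) (1,4) (1,5) (2,0) (3,0) (4,0) (5,0) (0,0) (2,1) (3,2) (0,1) [ray(1,1) blocked at (3,2)]
Union (13 distinct): (0,0) (0,1) (1,1) (1,2) (1,3) (1,4) (1,5) (2,0) (2,1) (3,0) (3,2) (4,0) (5,0)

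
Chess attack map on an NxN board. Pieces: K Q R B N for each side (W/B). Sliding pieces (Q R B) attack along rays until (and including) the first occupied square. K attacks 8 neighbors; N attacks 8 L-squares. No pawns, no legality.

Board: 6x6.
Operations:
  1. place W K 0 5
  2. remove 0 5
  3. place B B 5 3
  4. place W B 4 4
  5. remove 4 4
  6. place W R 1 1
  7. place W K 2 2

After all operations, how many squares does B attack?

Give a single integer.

Op 1: place WK@(0,5)
Op 2: remove (0,5)
Op 3: place BB@(5,3)
Op 4: place WB@(4,4)
Op 5: remove (4,4)
Op 6: place WR@(1,1)
Op 7: place WK@(2,2)
Per-piece attacks for B:
  BB@(5,3): attacks (4,4) (3,5) (4,2) (3,1) (2,0)
Union (5 distinct): (2,0) (3,1) (3,5) (4,2) (4,4)

Answer: 5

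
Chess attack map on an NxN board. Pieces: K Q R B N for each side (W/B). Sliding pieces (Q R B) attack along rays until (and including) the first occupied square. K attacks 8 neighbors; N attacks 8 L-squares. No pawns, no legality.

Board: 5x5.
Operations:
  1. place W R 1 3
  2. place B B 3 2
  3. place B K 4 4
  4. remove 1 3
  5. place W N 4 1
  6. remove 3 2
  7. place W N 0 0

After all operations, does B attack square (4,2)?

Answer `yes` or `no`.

Op 1: place WR@(1,3)
Op 2: place BB@(3,2)
Op 3: place BK@(4,4)
Op 4: remove (1,3)
Op 5: place WN@(4,1)
Op 6: remove (3,2)
Op 7: place WN@(0,0)
Per-piece attacks for B:
  BK@(4,4): attacks (4,3) (3,4) (3,3)
B attacks (4,2): no

Answer: no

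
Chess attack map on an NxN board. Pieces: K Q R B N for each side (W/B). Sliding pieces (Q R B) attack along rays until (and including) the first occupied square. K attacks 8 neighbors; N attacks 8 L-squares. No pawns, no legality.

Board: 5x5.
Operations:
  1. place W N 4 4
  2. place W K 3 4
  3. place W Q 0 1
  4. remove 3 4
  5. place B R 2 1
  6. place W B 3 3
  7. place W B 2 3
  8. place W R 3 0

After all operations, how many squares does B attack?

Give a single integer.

Answer: 7

Derivation:
Op 1: place WN@(4,4)
Op 2: place WK@(3,4)
Op 3: place WQ@(0,1)
Op 4: remove (3,4)
Op 5: place BR@(2,1)
Op 6: place WB@(3,3)
Op 7: place WB@(2,3)
Op 8: place WR@(3,0)
Per-piece attacks for B:
  BR@(2,1): attacks (2,2) (2,3) (2,0) (3,1) (4,1) (1,1) (0,1) [ray(0,1) blocked at (2,3); ray(-1,0) blocked at (0,1)]
Union (7 distinct): (0,1) (1,1) (2,0) (2,2) (2,3) (3,1) (4,1)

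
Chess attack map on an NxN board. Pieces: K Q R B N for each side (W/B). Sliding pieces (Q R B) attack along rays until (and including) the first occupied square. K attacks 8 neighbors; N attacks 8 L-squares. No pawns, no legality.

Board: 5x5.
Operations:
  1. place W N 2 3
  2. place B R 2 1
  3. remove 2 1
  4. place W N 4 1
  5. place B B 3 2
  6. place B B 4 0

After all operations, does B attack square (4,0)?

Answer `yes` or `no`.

Answer: no

Derivation:
Op 1: place WN@(2,3)
Op 2: place BR@(2,1)
Op 3: remove (2,1)
Op 4: place WN@(4,1)
Op 5: place BB@(3,2)
Op 6: place BB@(4,0)
Per-piece attacks for B:
  BB@(3,2): attacks (4,3) (4,1) (2,3) (2,1) (1,0) [ray(1,-1) blocked at (4,1); ray(-1,1) blocked at (2,3)]
  BB@(4,0): attacks (3,1) (2,2) (1,3) (0,4)
B attacks (4,0): no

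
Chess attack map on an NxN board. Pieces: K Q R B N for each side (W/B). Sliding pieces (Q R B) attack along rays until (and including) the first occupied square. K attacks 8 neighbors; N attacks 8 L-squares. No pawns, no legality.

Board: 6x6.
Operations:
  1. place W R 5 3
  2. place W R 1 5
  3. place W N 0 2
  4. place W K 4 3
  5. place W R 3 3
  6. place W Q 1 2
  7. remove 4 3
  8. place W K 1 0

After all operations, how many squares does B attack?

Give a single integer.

Answer: 0

Derivation:
Op 1: place WR@(5,3)
Op 2: place WR@(1,5)
Op 3: place WN@(0,2)
Op 4: place WK@(4,3)
Op 5: place WR@(3,3)
Op 6: place WQ@(1,2)
Op 7: remove (4,3)
Op 8: place WK@(1,0)
Per-piece attacks for B:
Union (0 distinct): (none)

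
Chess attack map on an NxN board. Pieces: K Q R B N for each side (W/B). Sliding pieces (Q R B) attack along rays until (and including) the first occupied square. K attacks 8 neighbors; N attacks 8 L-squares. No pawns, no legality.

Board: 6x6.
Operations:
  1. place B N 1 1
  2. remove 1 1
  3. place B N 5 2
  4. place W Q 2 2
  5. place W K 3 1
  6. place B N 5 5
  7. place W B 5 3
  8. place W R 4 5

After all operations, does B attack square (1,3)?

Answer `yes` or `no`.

Op 1: place BN@(1,1)
Op 2: remove (1,1)
Op 3: place BN@(5,2)
Op 4: place WQ@(2,2)
Op 5: place WK@(3,1)
Op 6: place BN@(5,5)
Op 7: place WB@(5,3)
Op 8: place WR@(4,5)
Per-piece attacks for B:
  BN@(5,2): attacks (4,4) (3,3) (4,0) (3,1)
  BN@(5,5): attacks (4,3) (3,4)
B attacks (1,3): no

Answer: no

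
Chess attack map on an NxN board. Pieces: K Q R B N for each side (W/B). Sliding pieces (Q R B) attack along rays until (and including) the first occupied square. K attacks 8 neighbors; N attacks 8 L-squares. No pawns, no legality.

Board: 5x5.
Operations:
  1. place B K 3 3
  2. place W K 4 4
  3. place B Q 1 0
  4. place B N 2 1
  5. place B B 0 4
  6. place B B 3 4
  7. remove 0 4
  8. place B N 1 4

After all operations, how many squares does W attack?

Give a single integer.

Op 1: place BK@(3,3)
Op 2: place WK@(4,4)
Op 3: place BQ@(1,0)
Op 4: place BN@(2,1)
Op 5: place BB@(0,4)
Op 6: place BB@(3,4)
Op 7: remove (0,4)
Op 8: place BN@(1,4)
Per-piece attacks for W:
  WK@(4,4): attacks (4,3) (3,4) (3,3)
Union (3 distinct): (3,3) (3,4) (4,3)

Answer: 3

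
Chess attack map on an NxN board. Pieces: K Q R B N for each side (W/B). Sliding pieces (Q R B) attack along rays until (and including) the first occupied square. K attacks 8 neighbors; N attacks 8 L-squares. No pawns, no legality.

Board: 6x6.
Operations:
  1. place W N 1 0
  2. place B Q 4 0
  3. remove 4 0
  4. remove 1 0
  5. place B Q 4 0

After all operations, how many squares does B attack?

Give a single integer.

Op 1: place WN@(1,0)
Op 2: place BQ@(4,0)
Op 3: remove (4,0)
Op 4: remove (1,0)
Op 5: place BQ@(4,0)
Per-piece attacks for B:
  BQ@(4,0): attacks (4,1) (4,2) (4,3) (4,4) (4,5) (5,0) (3,0) (2,0) (1,0) (0,0) (5,1) (3,1) (2,2) (1,3) (0,4)
Union (15 distinct): (0,0) (0,4) (1,0) (1,3) (2,0) (2,2) (3,0) (3,1) (4,1) (4,2) (4,3) (4,4) (4,5) (5,0) (5,1)

Answer: 15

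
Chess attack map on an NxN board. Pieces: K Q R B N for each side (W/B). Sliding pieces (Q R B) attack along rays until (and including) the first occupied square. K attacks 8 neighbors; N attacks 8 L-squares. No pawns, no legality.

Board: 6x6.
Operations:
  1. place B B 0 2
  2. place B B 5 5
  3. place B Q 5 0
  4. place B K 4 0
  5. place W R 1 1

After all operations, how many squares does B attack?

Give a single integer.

Answer: 21

Derivation:
Op 1: place BB@(0,2)
Op 2: place BB@(5,5)
Op 3: place BQ@(5,0)
Op 4: place BK@(4,0)
Op 5: place WR@(1,1)
Per-piece attacks for B:
  BB@(0,2): attacks (1,3) (2,4) (3,5) (1,1) [ray(1,-1) blocked at (1,1)]
  BK@(4,0): attacks (4,1) (5,0) (3,0) (5,1) (3,1)
  BQ@(5,0): attacks (5,1) (5,2) (5,3) (5,4) (5,5) (4,0) (4,1) (3,2) (2,3) (1,4) (0,5) [ray(0,1) blocked at (5,5); ray(-1,0) blocked at (4,0)]
  BB@(5,5): attacks (4,4) (3,3) (2,2) (1,1) [ray(-1,-1) blocked at (1,1)]
Union (21 distinct): (0,5) (1,1) (1,3) (1,4) (2,2) (2,3) (2,4) (3,0) (3,1) (3,2) (3,3) (3,5) (4,0) (4,1) (4,4) (5,0) (5,1) (5,2) (5,3) (5,4) (5,5)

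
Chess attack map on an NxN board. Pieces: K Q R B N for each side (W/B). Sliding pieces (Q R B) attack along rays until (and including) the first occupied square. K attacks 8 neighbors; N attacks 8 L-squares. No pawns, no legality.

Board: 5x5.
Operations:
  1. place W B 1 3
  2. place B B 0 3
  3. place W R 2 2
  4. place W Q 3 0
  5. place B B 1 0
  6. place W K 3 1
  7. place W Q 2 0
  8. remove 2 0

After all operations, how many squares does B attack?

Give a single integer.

Answer: 7

Derivation:
Op 1: place WB@(1,3)
Op 2: place BB@(0,3)
Op 3: place WR@(2,2)
Op 4: place WQ@(3,0)
Op 5: place BB@(1,0)
Op 6: place WK@(3,1)
Op 7: place WQ@(2,0)
Op 8: remove (2,0)
Per-piece attacks for B:
  BB@(0,3): attacks (1,4) (1,2) (2,1) (3,0) [ray(1,-1) blocked at (3,0)]
  BB@(1,0): attacks (2,1) (3,2) (4,3) (0,1)
Union (7 distinct): (0,1) (1,2) (1,4) (2,1) (3,0) (3,2) (4,3)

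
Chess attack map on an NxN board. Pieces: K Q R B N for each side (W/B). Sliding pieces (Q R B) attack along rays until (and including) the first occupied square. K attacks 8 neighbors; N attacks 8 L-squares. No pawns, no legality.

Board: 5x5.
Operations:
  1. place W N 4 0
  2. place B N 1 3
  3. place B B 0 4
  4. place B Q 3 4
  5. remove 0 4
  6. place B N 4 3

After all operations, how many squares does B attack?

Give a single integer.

Op 1: place WN@(4,0)
Op 2: place BN@(1,3)
Op 3: place BB@(0,4)
Op 4: place BQ@(3,4)
Op 5: remove (0,4)
Op 6: place BN@(4,3)
Per-piece attacks for B:
  BN@(1,3): attacks (3,4) (2,1) (3,2) (0,1)
  BQ@(3,4): attacks (3,3) (3,2) (3,1) (3,0) (4,4) (2,4) (1,4) (0,4) (4,3) (2,3) (1,2) (0,1) [ray(1,-1) blocked at (4,3)]
  BN@(4,3): attacks (2,4) (3,1) (2,2)
Union (15 distinct): (0,1) (0,4) (1,2) (1,4) (2,1) (2,2) (2,3) (2,4) (3,0) (3,1) (3,2) (3,3) (3,4) (4,3) (4,4)

Answer: 15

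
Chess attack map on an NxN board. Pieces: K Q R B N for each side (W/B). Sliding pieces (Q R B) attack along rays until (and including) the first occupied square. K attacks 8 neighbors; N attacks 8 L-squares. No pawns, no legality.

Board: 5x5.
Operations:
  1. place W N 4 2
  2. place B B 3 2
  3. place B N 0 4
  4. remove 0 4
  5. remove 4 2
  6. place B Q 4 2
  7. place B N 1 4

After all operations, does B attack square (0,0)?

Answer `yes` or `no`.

Answer: no

Derivation:
Op 1: place WN@(4,2)
Op 2: place BB@(3,2)
Op 3: place BN@(0,4)
Op 4: remove (0,4)
Op 5: remove (4,2)
Op 6: place BQ@(4,2)
Op 7: place BN@(1,4)
Per-piece attacks for B:
  BN@(1,4): attacks (2,2) (3,3) (0,2)
  BB@(3,2): attacks (4,3) (4,1) (2,3) (1,4) (2,1) (1,0) [ray(-1,1) blocked at (1,4)]
  BQ@(4,2): attacks (4,3) (4,4) (4,1) (4,0) (3,2) (3,3) (2,4) (3,1) (2,0) [ray(-1,0) blocked at (3,2)]
B attacks (0,0): no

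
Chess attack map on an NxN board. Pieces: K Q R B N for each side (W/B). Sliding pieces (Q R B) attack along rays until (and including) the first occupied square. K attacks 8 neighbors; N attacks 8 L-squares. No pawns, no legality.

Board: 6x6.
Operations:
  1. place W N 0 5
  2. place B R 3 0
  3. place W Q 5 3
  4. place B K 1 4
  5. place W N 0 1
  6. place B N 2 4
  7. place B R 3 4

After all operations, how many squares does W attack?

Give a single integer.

Answer: 17

Derivation:
Op 1: place WN@(0,5)
Op 2: place BR@(3,0)
Op 3: place WQ@(5,3)
Op 4: place BK@(1,4)
Op 5: place WN@(0,1)
Op 6: place BN@(2,4)
Op 7: place BR@(3,4)
Per-piece attacks for W:
  WN@(0,1): attacks (1,3) (2,2) (2,0)
  WN@(0,5): attacks (1,3) (2,4)
  WQ@(5,3): attacks (5,4) (5,5) (5,2) (5,1) (5,0) (4,3) (3,3) (2,3) (1,3) (0,3) (4,4) (3,5) (4,2) (3,1) (2,0)
Union (17 distinct): (0,3) (1,3) (2,0) (2,2) (2,3) (2,4) (3,1) (3,3) (3,5) (4,2) (4,3) (4,4) (5,0) (5,1) (5,2) (5,4) (5,5)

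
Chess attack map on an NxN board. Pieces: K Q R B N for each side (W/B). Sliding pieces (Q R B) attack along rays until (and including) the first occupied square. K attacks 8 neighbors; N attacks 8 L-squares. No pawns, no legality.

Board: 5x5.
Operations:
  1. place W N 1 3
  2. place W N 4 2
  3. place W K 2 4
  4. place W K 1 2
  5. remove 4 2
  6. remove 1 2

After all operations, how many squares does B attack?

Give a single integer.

Op 1: place WN@(1,3)
Op 2: place WN@(4,2)
Op 3: place WK@(2,4)
Op 4: place WK@(1,2)
Op 5: remove (4,2)
Op 6: remove (1,2)
Per-piece attacks for B:
Union (0 distinct): (none)

Answer: 0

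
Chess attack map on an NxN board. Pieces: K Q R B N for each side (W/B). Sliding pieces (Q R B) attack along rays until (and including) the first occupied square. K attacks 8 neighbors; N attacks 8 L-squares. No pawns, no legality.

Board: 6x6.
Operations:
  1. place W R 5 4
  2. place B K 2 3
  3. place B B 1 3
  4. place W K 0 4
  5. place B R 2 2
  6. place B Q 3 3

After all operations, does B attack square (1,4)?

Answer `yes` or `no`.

Op 1: place WR@(5,4)
Op 2: place BK@(2,3)
Op 3: place BB@(1,3)
Op 4: place WK@(0,4)
Op 5: place BR@(2,2)
Op 6: place BQ@(3,3)
Per-piece attacks for B:
  BB@(1,3): attacks (2,4) (3,5) (2,2) (0,4) (0,2) [ray(1,-1) blocked at (2,2); ray(-1,1) blocked at (0,4)]
  BR@(2,2): attacks (2,3) (2,1) (2,0) (3,2) (4,2) (5,2) (1,2) (0,2) [ray(0,1) blocked at (2,3)]
  BK@(2,3): attacks (2,4) (2,2) (3,3) (1,3) (3,4) (3,2) (1,4) (1,2)
  BQ@(3,3): attacks (3,4) (3,5) (3,2) (3,1) (3,0) (4,3) (5,3) (2,3) (4,4) (5,5) (4,2) (5,1) (2,4) (1,5) (2,2) [ray(-1,0) blocked at (2,3); ray(-1,-1) blocked at (2,2)]
B attacks (1,4): yes

Answer: yes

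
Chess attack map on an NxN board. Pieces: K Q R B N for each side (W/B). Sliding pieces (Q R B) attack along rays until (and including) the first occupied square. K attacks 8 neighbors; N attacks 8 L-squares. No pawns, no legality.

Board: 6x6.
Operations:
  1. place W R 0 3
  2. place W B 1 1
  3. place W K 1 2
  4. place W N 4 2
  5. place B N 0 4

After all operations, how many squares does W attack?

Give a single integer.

Op 1: place WR@(0,3)
Op 2: place WB@(1,1)
Op 3: place WK@(1,2)
Op 4: place WN@(4,2)
Op 5: place BN@(0,4)
Per-piece attacks for W:
  WR@(0,3): attacks (0,4) (0,2) (0,1) (0,0) (1,3) (2,3) (3,3) (4,3) (5,3) [ray(0,1) blocked at (0,4)]
  WB@(1,1): attacks (2,2) (3,3) (4,4) (5,5) (2,0) (0,2) (0,0)
  WK@(1,2): attacks (1,3) (1,1) (2,2) (0,2) (2,3) (2,1) (0,3) (0,1)
  WN@(4,2): attacks (5,4) (3,4) (2,3) (5,0) (3,0) (2,1)
Union (20 distinct): (0,0) (0,1) (0,2) (0,3) (0,4) (1,1) (1,3) (2,0) (2,1) (2,2) (2,3) (3,0) (3,3) (3,4) (4,3) (4,4) (5,0) (5,3) (5,4) (5,5)

Answer: 20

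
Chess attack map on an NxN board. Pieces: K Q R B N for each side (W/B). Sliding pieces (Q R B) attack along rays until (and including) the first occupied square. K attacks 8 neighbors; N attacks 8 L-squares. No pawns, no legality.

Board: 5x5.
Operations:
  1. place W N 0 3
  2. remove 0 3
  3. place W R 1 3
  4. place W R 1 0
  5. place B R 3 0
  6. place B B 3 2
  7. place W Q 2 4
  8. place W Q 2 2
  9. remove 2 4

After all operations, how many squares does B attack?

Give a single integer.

Op 1: place WN@(0,3)
Op 2: remove (0,3)
Op 3: place WR@(1,3)
Op 4: place WR@(1,0)
Op 5: place BR@(3,0)
Op 6: place BB@(3,2)
Op 7: place WQ@(2,4)
Op 8: place WQ@(2,2)
Op 9: remove (2,4)
Per-piece attacks for B:
  BR@(3,0): attacks (3,1) (3,2) (4,0) (2,0) (1,0) [ray(0,1) blocked at (3,2); ray(-1,0) blocked at (1,0)]
  BB@(3,2): attacks (4,3) (4,1) (2,3) (1,4) (2,1) (1,0) [ray(-1,-1) blocked at (1,0)]
Union (10 distinct): (1,0) (1,4) (2,0) (2,1) (2,3) (3,1) (3,2) (4,0) (4,1) (4,3)

Answer: 10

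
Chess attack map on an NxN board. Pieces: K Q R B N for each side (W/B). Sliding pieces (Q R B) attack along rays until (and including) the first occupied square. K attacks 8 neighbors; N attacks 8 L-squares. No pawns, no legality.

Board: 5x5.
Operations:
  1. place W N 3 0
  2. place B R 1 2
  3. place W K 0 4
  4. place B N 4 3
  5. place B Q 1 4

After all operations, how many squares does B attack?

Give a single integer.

Op 1: place WN@(3,0)
Op 2: place BR@(1,2)
Op 3: place WK@(0,4)
Op 4: place BN@(4,3)
Op 5: place BQ@(1,4)
Per-piece attacks for B:
  BR@(1,2): attacks (1,3) (1,4) (1,1) (1,0) (2,2) (3,2) (4,2) (0,2) [ray(0,1) blocked at (1,4)]
  BQ@(1,4): attacks (1,3) (1,2) (2,4) (3,4) (4,4) (0,4) (2,3) (3,2) (4,1) (0,3) [ray(0,-1) blocked at (1,2); ray(-1,0) blocked at (0,4)]
  BN@(4,3): attacks (2,4) (3,1) (2,2)
Union (17 distinct): (0,2) (0,3) (0,4) (1,0) (1,1) (1,2) (1,3) (1,4) (2,2) (2,3) (2,4) (3,1) (3,2) (3,4) (4,1) (4,2) (4,4)

Answer: 17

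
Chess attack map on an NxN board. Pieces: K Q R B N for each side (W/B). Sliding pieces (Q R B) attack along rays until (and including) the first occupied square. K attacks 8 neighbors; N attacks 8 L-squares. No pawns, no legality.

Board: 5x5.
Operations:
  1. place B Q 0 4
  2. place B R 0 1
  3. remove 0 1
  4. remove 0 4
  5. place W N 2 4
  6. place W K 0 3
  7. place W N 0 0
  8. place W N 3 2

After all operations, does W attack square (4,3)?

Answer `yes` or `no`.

Answer: yes

Derivation:
Op 1: place BQ@(0,4)
Op 2: place BR@(0,1)
Op 3: remove (0,1)
Op 4: remove (0,4)
Op 5: place WN@(2,4)
Op 6: place WK@(0,3)
Op 7: place WN@(0,0)
Op 8: place WN@(3,2)
Per-piece attacks for W:
  WN@(0,0): attacks (1,2) (2,1)
  WK@(0,3): attacks (0,4) (0,2) (1,3) (1,4) (1,2)
  WN@(2,4): attacks (3,2) (4,3) (1,2) (0,3)
  WN@(3,2): attacks (4,4) (2,4) (1,3) (4,0) (2,0) (1,1)
W attacks (4,3): yes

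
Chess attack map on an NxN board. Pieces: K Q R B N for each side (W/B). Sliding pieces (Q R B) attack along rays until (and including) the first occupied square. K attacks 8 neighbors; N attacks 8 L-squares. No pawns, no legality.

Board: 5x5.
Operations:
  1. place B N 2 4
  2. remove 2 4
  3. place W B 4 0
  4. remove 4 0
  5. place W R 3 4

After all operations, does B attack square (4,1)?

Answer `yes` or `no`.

Op 1: place BN@(2,4)
Op 2: remove (2,4)
Op 3: place WB@(4,0)
Op 4: remove (4,0)
Op 5: place WR@(3,4)
Per-piece attacks for B:
B attacks (4,1): no

Answer: no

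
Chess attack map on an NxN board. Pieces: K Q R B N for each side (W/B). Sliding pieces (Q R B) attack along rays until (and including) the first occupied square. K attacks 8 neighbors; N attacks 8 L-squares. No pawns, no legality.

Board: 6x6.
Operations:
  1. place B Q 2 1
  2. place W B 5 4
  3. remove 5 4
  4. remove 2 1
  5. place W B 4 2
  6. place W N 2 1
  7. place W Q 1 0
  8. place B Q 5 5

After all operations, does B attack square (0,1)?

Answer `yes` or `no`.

Answer: no

Derivation:
Op 1: place BQ@(2,1)
Op 2: place WB@(5,4)
Op 3: remove (5,4)
Op 4: remove (2,1)
Op 5: place WB@(4,2)
Op 6: place WN@(2,1)
Op 7: place WQ@(1,0)
Op 8: place BQ@(5,5)
Per-piece attacks for B:
  BQ@(5,5): attacks (5,4) (5,3) (5,2) (5,1) (5,0) (4,5) (3,5) (2,5) (1,5) (0,5) (4,4) (3,3) (2,2) (1,1) (0,0)
B attacks (0,1): no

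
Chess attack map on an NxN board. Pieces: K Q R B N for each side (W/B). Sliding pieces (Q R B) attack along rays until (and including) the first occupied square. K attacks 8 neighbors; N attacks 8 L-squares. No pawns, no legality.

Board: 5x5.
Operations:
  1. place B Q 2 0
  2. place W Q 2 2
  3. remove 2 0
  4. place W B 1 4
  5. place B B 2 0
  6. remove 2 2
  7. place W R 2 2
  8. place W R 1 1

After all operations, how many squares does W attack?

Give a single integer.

Op 1: place BQ@(2,0)
Op 2: place WQ@(2,2)
Op 3: remove (2,0)
Op 4: place WB@(1,4)
Op 5: place BB@(2,0)
Op 6: remove (2,2)
Op 7: place WR@(2,2)
Op 8: place WR@(1,1)
Per-piece attacks for W:
  WR@(1,1): attacks (1,2) (1,3) (1,4) (1,0) (2,1) (3,1) (4,1) (0,1) [ray(0,1) blocked at (1,4)]
  WB@(1,4): attacks (2,3) (3,2) (4,1) (0,3)
  WR@(2,2): attacks (2,3) (2,4) (2,1) (2,0) (3,2) (4,2) (1,2) (0,2) [ray(0,-1) blocked at (2,0)]
Union (15 distinct): (0,1) (0,2) (0,3) (1,0) (1,2) (1,3) (1,4) (2,0) (2,1) (2,3) (2,4) (3,1) (3,2) (4,1) (4,2)

Answer: 15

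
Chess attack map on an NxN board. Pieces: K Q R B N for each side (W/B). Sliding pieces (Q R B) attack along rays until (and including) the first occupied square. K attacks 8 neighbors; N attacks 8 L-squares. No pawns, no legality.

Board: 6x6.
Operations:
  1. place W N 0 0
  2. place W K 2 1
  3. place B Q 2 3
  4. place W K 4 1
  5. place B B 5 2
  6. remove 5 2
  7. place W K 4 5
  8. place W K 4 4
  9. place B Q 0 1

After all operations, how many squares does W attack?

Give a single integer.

Op 1: place WN@(0,0)
Op 2: place WK@(2,1)
Op 3: place BQ@(2,3)
Op 4: place WK@(4,1)
Op 5: place BB@(5,2)
Op 6: remove (5,2)
Op 7: place WK@(4,5)
Op 8: place WK@(4,4)
Op 9: place BQ@(0,1)
Per-piece attacks for W:
  WN@(0,0): attacks (1,2) (2,1)
  WK@(2,1): attacks (2,2) (2,0) (3,1) (1,1) (3,2) (3,0) (1,2) (1,0)
  WK@(4,1): attacks (4,2) (4,0) (5,1) (3,1) (5,2) (5,0) (3,2) (3,0)
  WK@(4,4): attacks (4,5) (4,3) (5,4) (3,4) (5,5) (5,3) (3,5) (3,3)
  WK@(4,5): attacks (4,4) (5,5) (3,5) (5,4) (3,4)
Union (23 distinct): (1,0) (1,1) (1,2) (2,0) (2,1) (2,2) (3,0) (3,1) (3,2) (3,3) (3,4) (3,5) (4,0) (4,2) (4,3) (4,4) (4,5) (5,0) (5,1) (5,2) (5,3) (5,4) (5,5)

Answer: 23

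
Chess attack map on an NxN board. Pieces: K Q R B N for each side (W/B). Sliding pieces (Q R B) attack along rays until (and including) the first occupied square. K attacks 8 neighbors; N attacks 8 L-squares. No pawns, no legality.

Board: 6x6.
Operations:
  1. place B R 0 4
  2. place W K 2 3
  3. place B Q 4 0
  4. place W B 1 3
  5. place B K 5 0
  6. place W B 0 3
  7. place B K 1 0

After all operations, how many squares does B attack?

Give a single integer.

Op 1: place BR@(0,4)
Op 2: place WK@(2,3)
Op 3: place BQ@(4,0)
Op 4: place WB@(1,3)
Op 5: place BK@(5,0)
Op 6: place WB@(0,3)
Op 7: place BK@(1,0)
Per-piece attacks for B:
  BR@(0,4): attacks (0,5) (0,3) (1,4) (2,4) (3,4) (4,4) (5,4) [ray(0,-1) blocked at (0,3)]
  BK@(1,0): attacks (1,1) (2,0) (0,0) (2,1) (0,1)
  BQ@(4,0): attacks (4,1) (4,2) (4,3) (4,4) (4,5) (5,0) (3,0) (2,0) (1,0) (5,1) (3,1) (2,2) (1,3) [ray(1,0) blocked at (5,0); ray(-1,0) blocked at (1,0); ray(-1,1) blocked at (1,3)]
  BK@(5,0): attacks (5,1) (4,0) (4,1)
Union (24 distinct): (0,0) (0,1) (0,3) (0,5) (1,0) (1,1) (1,3) (1,4) (2,0) (2,1) (2,2) (2,4) (3,0) (3,1) (3,4) (4,0) (4,1) (4,2) (4,3) (4,4) (4,5) (5,0) (5,1) (5,4)

Answer: 24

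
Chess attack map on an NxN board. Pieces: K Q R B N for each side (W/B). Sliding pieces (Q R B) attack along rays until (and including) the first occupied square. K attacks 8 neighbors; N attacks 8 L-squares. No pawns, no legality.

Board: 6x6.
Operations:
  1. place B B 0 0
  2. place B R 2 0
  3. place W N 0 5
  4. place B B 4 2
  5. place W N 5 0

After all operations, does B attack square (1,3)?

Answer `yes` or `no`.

Op 1: place BB@(0,0)
Op 2: place BR@(2,0)
Op 3: place WN@(0,5)
Op 4: place BB@(4,2)
Op 5: place WN@(5,0)
Per-piece attacks for B:
  BB@(0,0): attacks (1,1) (2,2) (3,3) (4,4) (5,5)
  BR@(2,0): attacks (2,1) (2,2) (2,3) (2,4) (2,5) (3,0) (4,0) (5,0) (1,0) (0,0) [ray(1,0) blocked at (5,0); ray(-1,0) blocked at (0,0)]
  BB@(4,2): attacks (5,3) (5,1) (3,3) (2,4) (1,5) (3,1) (2,0) [ray(-1,-1) blocked at (2,0)]
B attacks (1,3): no

Answer: no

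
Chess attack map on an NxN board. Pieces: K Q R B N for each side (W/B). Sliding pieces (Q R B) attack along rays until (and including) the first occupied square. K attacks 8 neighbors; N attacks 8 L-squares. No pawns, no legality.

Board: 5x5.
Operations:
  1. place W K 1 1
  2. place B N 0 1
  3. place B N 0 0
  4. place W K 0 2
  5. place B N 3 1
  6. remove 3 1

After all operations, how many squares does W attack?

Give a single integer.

Answer: 11

Derivation:
Op 1: place WK@(1,1)
Op 2: place BN@(0,1)
Op 3: place BN@(0,0)
Op 4: place WK@(0,2)
Op 5: place BN@(3,1)
Op 6: remove (3,1)
Per-piece attacks for W:
  WK@(0,2): attacks (0,3) (0,1) (1,2) (1,3) (1,1)
  WK@(1,1): attacks (1,2) (1,0) (2,1) (0,1) (2,2) (2,0) (0,2) (0,0)
Union (11 distinct): (0,0) (0,1) (0,2) (0,3) (1,0) (1,1) (1,2) (1,3) (2,0) (2,1) (2,2)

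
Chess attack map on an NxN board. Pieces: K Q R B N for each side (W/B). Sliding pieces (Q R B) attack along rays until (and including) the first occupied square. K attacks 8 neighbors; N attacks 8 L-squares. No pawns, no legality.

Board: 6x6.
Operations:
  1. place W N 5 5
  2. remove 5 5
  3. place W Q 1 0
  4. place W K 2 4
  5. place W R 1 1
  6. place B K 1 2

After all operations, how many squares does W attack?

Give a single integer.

Op 1: place WN@(5,5)
Op 2: remove (5,5)
Op 3: place WQ@(1,0)
Op 4: place WK@(2,4)
Op 5: place WR@(1,1)
Op 6: place BK@(1,2)
Per-piece attacks for W:
  WQ@(1,0): attacks (1,1) (2,0) (3,0) (4,0) (5,0) (0,0) (2,1) (3,2) (4,3) (5,4) (0,1) [ray(0,1) blocked at (1,1)]
  WR@(1,1): attacks (1,2) (1,0) (2,1) (3,1) (4,1) (5,1) (0,1) [ray(0,1) blocked at (1,2); ray(0,-1) blocked at (1,0)]
  WK@(2,4): attacks (2,5) (2,3) (3,4) (1,4) (3,5) (3,3) (1,5) (1,3)
Union (24 distinct): (0,0) (0,1) (1,0) (1,1) (1,2) (1,3) (1,4) (1,5) (2,0) (2,1) (2,3) (2,5) (3,0) (3,1) (3,2) (3,3) (3,4) (3,5) (4,0) (4,1) (4,3) (5,0) (5,1) (5,4)

Answer: 24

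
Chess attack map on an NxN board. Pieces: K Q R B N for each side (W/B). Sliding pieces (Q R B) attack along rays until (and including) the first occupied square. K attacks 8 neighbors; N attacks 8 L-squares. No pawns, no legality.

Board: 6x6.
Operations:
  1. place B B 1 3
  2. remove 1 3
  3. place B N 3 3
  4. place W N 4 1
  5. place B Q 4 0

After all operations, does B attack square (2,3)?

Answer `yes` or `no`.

Op 1: place BB@(1,3)
Op 2: remove (1,3)
Op 3: place BN@(3,3)
Op 4: place WN@(4,1)
Op 5: place BQ@(4,0)
Per-piece attacks for B:
  BN@(3,3): attacks (4,5) (5,4) (2,5) (1,4) (4,1) (5,2) (2,1) (1,2)
  BQ@(4,0): attacks (4,1) (5,0) (3,0) (2,0) (1,0) (0,0) (5,1) (3,1) (2,2) (1,3) (0,4) [ray(0,1) blocked at (4,1)]
B attacks (2,3): no

Answer: no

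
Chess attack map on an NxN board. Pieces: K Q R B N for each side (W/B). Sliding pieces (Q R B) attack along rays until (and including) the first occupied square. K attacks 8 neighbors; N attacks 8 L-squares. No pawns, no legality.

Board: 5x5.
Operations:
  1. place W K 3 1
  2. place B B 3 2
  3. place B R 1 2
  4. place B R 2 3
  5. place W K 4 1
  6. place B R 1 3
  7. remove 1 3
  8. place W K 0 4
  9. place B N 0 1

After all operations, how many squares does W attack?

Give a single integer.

Answer: 12

Derivation:
Op 1: place WK@(3,1)
Op 2: place BB@(3,2)
Op 3: place BR@(1,2)
Op 4: place BR@(2,3)
Op 5: place WK@(4,1)
Op 6: place BR@(1,3)
Op 7: remove (1,3)
Op 8: place WK@(0,4)
Op 9: place BN@(0,1)
Per-piece attacks for W:
  WK@(0,4): attacks (0,3) (1,4) (1,3)
  WK@(3,1): attacks (3,2) (3,0) (4,1) (2,1) (4,2) (4,0) (2,2) (2,0)
  WK@(4,1): attacks (4,2) (4,0) (3,1) (3,2) (3,0)
Union (12 distinct): (0,3) (1,3) (1,4) (2,0) (2,1) (2,2) (3,0) (3,1) (3,2) (4,0) (4,1) (4,2)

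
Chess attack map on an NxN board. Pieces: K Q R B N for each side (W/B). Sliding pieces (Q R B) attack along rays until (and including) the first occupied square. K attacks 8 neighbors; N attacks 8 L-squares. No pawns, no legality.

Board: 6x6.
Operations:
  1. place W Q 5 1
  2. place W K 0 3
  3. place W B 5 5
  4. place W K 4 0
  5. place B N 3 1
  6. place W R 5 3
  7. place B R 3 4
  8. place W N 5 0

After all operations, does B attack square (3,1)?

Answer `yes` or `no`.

Op 1: place WQ@(5,1)
Op 2: place WK@(0,3)
Op 3: place WB@(5,5)
Op 4: place WK@(4,0)
Op 5: place BN@(3,1)
Op 6: place WR@(5,3)
Op 7: place BR@(3,4)
Op 8: place WN@(5,0)
Per-piece attacks for B:
  BN@(3,1): attacks (4,3) (5,2) (2,3) (1,2) (5,0) (1,0)
  BR@(3,4): attacks (3,5) (3,3) (3,2) (3,1) (4,4) (5,4) (2,4) (1,4) (0,4) [ray(0,-1) blocked at (3,1)]
B attacks (3,1): yes

Answer: yes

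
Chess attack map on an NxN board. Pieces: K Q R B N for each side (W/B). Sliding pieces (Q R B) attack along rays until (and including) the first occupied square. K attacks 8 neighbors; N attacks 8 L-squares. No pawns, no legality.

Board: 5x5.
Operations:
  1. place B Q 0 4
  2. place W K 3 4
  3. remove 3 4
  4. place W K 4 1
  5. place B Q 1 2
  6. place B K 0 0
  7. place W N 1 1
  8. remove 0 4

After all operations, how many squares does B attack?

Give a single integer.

Answer: 14

Derivation:
Op 1: place BQ@(0,4)
Op 2: place WK@(3,4)
Op 3: remove (3,4)
Op 4: place WK@(4,1)
Op 5: place BQ@(1,2)
Op 6: place BK@(0,0)
Op 7: place WN@(1,1)
Op 8: remove (0,4)
Per-piece attacks for B:
  BK@(0,0): attacks (0,1) (1,0) (1,1)
  BQ@(1,2): attacks (1,3) (1,4) (1,1) (2,2) (3,2) (4,2) (0,2) (2,3) (3,4) (2,1) (3,0) (0,3) (0,1) [ray(0,-1) blocked at (1,1)]
Union (14 distinct): (0,1) (0,2) (0,3) (1,0) (1,1) (1,3) (1,4) (2,1) (2,2) (2,3) (3,0) (3,2) (3,4) (4,2)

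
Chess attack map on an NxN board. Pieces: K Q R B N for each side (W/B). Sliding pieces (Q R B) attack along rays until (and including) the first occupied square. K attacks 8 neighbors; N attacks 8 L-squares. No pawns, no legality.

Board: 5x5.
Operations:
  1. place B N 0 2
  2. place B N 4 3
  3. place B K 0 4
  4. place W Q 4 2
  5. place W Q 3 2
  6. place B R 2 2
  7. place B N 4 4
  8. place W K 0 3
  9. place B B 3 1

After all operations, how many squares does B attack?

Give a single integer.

Answer: 15

Derivation:
Op 1: place BN@(0,2)
Op 2: place BN@(4,3)
Op 3: place BK@(0,4)
Op 4: place WQ@(4,2)
Op 5: place WQ@(3,2)
Op 6: place BR@(2,2)
Op 7: place BN@(4,4)
Op 8: place WK@(0,3)
Op 9: place BB@(3,1)
Per-piece attacks for B:
  BN@(0,2): attacks (1,4) (2,3) (1,0) (2,1)
  BK@(0,4): attacks (0,3) (1,4) (1,3)
  BR@(2,2): attacks (2,3) (2,4) (2,1) (2,0) (3,2) (1,2) (0,2) [ray(1,0) blocked at (3,2); ray(-1,0) blocked at (0,2)]
  BB@(3,1): attacks (4,2) (4,0) (2,2) (2,0) [ray(1,1) blocked at (4,2); ray(-1,1) blocked at (2,2)]
  BN@(4,3): attacks (2,4) (3,1) (2,2)
  BN@(4,4): attacks (3,2) (2,3)
Union (15 distinct): (0,2) (0,3) (1,0) (1,2) (1,3) (1,4) (2,0) (2,1) (2,2) (2,3) (2,4) (3,1) (3,2) (4,0) (4,2)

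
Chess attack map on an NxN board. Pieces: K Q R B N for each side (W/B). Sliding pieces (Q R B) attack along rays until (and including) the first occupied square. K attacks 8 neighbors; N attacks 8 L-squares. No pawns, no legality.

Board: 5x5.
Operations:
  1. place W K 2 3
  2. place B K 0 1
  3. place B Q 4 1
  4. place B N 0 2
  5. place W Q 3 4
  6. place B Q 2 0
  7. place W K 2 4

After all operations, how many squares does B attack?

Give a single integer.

Op 1: place WK@(2,3)
Op 2: place BK@(0,1)
Op 3: place BQ@(4,1)
Op 4: place BN@(0,2)
Op 5: place WQ@(3,4)
Op 6: place BQ@(2,0)
Op 7: place WK@(2,4)
Per-piece attacks for B:
  BK@(0,1): attacks (0,2) (0,0) (1,1) (1,2) (1,0)
  BN@(0,2): attacks (1,4) (2,3) (1,0) (2,1)
  BQ@(2,0): attacks (2,1) (2,2) (2,3) (3,0) (4,0) (1,0) (0,0) (3,1) (4,2) (1,1) (0,2) [ray(0,1) blocked at (2,3); ray(-1,1) blocked at (0,2)]
  BQ@(4,1): attacks (4,2) (4,3) (4,4) (4,0) (3,1) (2,1) (1,1) (0,1) (3,2) (2,3) (3,0) [ray(-1,0) blocked at (0,1); ray(-1,1) blocked at (2,3)]
Union (17 distinct): (0,0) (0,1) (0,2) (1,0) (1,1) (1,2) (1,4) (2,1) (2,2) (2,3) (3,0) (3,1) (3,2) (4,0) (4,2) (4,3) (4,4)

Answer: 17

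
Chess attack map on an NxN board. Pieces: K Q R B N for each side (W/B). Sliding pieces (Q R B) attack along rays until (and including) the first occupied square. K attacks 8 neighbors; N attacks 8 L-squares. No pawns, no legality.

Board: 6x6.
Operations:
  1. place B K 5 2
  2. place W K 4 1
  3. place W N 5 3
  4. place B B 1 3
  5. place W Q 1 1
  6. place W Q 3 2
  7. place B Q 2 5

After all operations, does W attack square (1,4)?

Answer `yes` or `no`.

Op 1: place BK@(5,2)
Op 2: place WK@(4,1)
Op 3: place WN@(5,3)
Op 4: place BB@(1,3)
Op 5: place WQ@(1,1)
Op 6: place WQ@(3,2)
Op 7: place BQ@(2,5)
Per-piece attacks for W:
  WQ@(1,1): attacks (1,2) (1,3) (1,0) (2,1) (3,1) (4,1) (0,1) (2,2) (3,3) (4,4) (5,5) (2,0) (0,2) (0,0) [ray(0,1) blocked at (1,3); ray(1,0) blocked at (4,1)]
  WQ@(3,2): attacks (3,3) (3,4) (3,5) (3,1) (3,0) (4,2) (5,2) (2,2) (1,2) (0,2) (4,3) (5,4) (4,1) (2,3) (1,4) (0,5) (2,1) (1,0) [ray(1,0) blocked at (5,2); ray(1,-1) blocked at (4,1)]
  WK@(4,1): attacks (4,2) (4,0) (5,1) (3,1) (5,2) (5,0) (3,2) (3,0)
  WN@(5,3): attacks (4,5) (3,4) (4,1) (3,2)
W attacks (1,4): yes

Answer: yes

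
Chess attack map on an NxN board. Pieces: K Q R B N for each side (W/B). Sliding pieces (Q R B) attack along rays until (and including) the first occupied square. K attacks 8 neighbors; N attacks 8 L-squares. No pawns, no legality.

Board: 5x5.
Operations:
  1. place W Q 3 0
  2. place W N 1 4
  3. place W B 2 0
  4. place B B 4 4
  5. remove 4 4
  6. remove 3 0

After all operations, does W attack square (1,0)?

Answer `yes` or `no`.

Answer: no

Derivation:
Op 1: place WQ@(3,0)
Op 2: place WN@(1,4)
Op 3: place WB@(2,0)
Op 4: place BB@(4,4)
Op 5: remove (4,4)
Op 6: remove (3,0)
Per-piece attacks for W:
  WN@(1,4): attacks (2,2) (3,3) (0,2)
  WB@(2,0): attacks (3,1) (4,2) (1,1) (0,2)
W attacks (1,0): no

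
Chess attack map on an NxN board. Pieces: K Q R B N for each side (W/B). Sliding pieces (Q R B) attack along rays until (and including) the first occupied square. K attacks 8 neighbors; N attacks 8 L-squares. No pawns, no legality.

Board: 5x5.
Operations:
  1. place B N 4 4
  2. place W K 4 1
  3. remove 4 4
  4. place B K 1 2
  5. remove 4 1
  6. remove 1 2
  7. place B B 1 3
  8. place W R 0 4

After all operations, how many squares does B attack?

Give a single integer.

Op 1: place BN@(4,4)
Op 2: place WK@(4,1)
Op 3: remove (4,4)
Op 4: place BK@(1,2)
Op 5: remove (4,1)
Op 6: remove (1,2)
Op 7: place BB@(1,3)
Op 8: place WR@(0,4)
Per-piece attacks for B:
  BB@(1,3): attacks (2,4) (2,2) (3,1) (4,0) (0,4) (0,2) [ray(-1,1) blocked at (0,4)]
Union (6 distinct): (0,2) (0,4) (2,2) (2,4) (3,1) (4,0)

Answer: 6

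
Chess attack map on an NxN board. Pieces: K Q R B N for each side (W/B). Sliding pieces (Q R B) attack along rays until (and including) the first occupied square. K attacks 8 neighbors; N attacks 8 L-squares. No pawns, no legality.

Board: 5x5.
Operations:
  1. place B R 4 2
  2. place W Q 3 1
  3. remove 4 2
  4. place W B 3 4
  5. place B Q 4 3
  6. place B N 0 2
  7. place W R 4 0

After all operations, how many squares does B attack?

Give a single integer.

Answer: 13

Derivation:
Op 1: place BR@(4,2)
Op 2: place WQ@(3,1)
Op 3: remove (4,2)
Op 4: place WB@(3,4)
Op 5: place BQ@(4,3)
Op 6: place BN@(0,2)
Op 7: place WR@(4,0)
Per-piece attacks for B:
  BN@(0,2): attacks (1,4) (2,3) (1,0) (2,1)
  BQ@(4,3): attacks (4,4) (4,2) (4,1) (4,0) (3,3) (2,3) (1,3) (0,3) (3,4) (3,2) (2,1) (1,0) [ray(0,-1) blocked at (4,0); ray(-1,1) blocked at (3,4)]
Union (13 distinct): (0,3) (1,0) (1,3) (1,4) (2,1) (2,3) (3,2) (3,3) (3,4) (4,0) (4,1) (4,2) (4,4)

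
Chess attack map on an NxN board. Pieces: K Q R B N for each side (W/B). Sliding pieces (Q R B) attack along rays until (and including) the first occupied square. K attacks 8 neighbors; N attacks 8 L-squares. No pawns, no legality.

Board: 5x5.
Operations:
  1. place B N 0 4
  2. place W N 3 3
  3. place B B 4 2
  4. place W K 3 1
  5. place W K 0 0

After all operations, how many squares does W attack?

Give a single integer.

Answer: 13

Derivation:
Op 1: place BN@(0,4)
Op 2: place WN@(3,3)
Op 3: place BB@(4,2)
Op 4: place WK@(3,1)
Op 5: place WK@(0,0)
Per-piece attacks for W:
  WK@(0,0): attacks (0,1) (1,0) (1,1)
  WK@(3,1): attacks (3,2) (3,0) (4,1) (2,1) (4,2) (4,0) (2,2) (2,0)
  WN@(3,3): attacks (1,4) (4,1) (2,1) (1,2)
Union (13 distinct): (0,1) (1,0) (1,1) (1,2) (1,4) (2,0) (2,1) (2,2) (3,0) (3,2) (4,0) (4,1) (4,2)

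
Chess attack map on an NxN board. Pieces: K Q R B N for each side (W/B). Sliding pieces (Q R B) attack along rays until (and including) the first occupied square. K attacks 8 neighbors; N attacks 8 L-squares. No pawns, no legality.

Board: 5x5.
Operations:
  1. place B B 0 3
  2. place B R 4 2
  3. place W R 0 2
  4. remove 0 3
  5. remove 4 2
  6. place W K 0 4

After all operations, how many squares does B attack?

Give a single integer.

Op 1: place BB@(0,3)
Op 2: place BR@(4,2)
Op 3: place WR@(0,2)
Op 4: remove (0,3)
Op 5: remove (4,2)
Op 6: place WK@(0,4)
Per-piece attacks for B:
Union (0 distinct): (none)

Answer: 0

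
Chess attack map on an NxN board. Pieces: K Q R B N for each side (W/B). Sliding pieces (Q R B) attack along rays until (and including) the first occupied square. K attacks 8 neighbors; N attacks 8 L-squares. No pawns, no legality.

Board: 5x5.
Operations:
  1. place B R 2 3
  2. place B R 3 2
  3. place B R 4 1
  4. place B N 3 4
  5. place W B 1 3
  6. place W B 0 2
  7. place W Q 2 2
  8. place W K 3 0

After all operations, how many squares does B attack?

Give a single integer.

Op 1: place BR@(2,3)
Op 2: place BR@(3,2)
Op 3: place BR@(4,1)
Op 4: place BN@(3,4)
Op 5: place WB@(1,3)
Op 6: place WB@(0,2)
Op 7: place WQ@(2,2)
Op 8: place WK@(3,0)
Per-piece attacks for B:
  BR@(2,3): attacks (2,4) (2,2) (3,3) (4,3) (1,3) [ray(0,-1) blocked at (2,2); ray(-1,0) blocked at (1,3)]
  BR@(3,2): attacks (3,3) (3,4) (3,1) (3,0) (4,2) (2,2) [ray(0,1) blocked at (3,4); ray(0,-1) blocked at (3,0); ray(-1,0) blocked at (2,2)]
  BN@(3,4): attacks (4,2) (2,2) (1,3)
  BR@(4,1): attacks (4,2) (4,3) (4,4) (4,0) (3,1) (2,1) (1,1) (0,1)
Union (14 distinct): (0,1) (1,1) (1,3) (2,1) (2,2) (2,4) (3,0) (3,1) (3,3) (3,4) (4,0) (4,2) (4,3) (4,4)

Answer: 14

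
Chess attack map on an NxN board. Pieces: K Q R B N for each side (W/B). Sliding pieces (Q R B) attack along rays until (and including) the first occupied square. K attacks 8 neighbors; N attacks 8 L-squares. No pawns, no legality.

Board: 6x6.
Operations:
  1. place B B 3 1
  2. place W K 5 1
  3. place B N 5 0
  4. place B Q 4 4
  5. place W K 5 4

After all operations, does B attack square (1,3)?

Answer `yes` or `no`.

Op 1: place BB@(3,1)
Op 2: place WK@(5,1)
Op 3: place BN@(5,0)
Op 4: place BQ@(4,4)
Op 5: place WK@(5,4)
Per-piece attacks for B:
  BB@(3,1): attacks (4,2) (5,3) (4,0) (2,2) (1,3) (0,4) (2,0)
  BQ@(4,4): attacks (4,5) (4,3) (4,2) (4,1) (4,0) (5,4) (3,4) (2,4) (1,4) (0,4) (5,5) (5,3) (3,5) (3,3) (2,2) (1,1) (0,0) [ray(1,0) blocked at (5,4)]
  BN@(5,0): attacks (4,2) (3,1)
B attacks (1,3): yes

Answer: yes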